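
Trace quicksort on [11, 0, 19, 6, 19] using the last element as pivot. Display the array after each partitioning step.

Partition 1: pivot=19 at index 4 -> [11, 0, 19, 6, 19]
Partition 2: pivot=6 at index 1 -> [0, 6, 19, 11, 19]
Partition 3: pivot=11 at index 2 -> [0, 6, 11, 19, 19]


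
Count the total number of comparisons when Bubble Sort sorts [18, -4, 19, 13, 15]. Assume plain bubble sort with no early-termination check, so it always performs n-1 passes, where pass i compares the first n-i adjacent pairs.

Pass 1: compare adjacent pairs (0,1)..(3,4) = 4 comparison(s), 3 swap(s) -> [-4, 18, 13, 15, 19]
Pass 2: compare adjacent pairs (0,1)..(2,3) = 3 comparison(s), 2 swap(s) -> [-4, 13, 15, 18, 19]
Pass 3: compare adjacent pairs (0,1)..(1,2) = 2 comparison(s), 0 swap(s) -> [-4, 13, 15, 18, 19]
Pass 4: compare adjacent pairs (0,1)..(0,1) = 1 comparison(s), 0 swap(s) -> [-4, 13, 15, 18, 19]
Total comparisons: 4 + 3 + 2 + 1 = 10


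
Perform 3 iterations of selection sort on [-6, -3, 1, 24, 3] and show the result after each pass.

Pass 1: Select minimum -6 at index 0, swap -> [-6, -3, 1, 24, 3]
Pass 2: Select minimum -3 at index 1, swap -> [-6, -3, 1, 24, 3]
Pass 3: Select minimum 1 at index 2, swap -> [-6, -3, 1, 24, 3]


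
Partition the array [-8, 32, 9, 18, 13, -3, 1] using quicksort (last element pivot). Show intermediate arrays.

Partition 1: pivot=1 at index 2 -> [-8, -3, 1, 18, 13, 32, 9]
Partition 2: pivot=-3 at index 1 -> [-8, -3, 1, 18, 13, 32, 9]
Partition 3: pivot=9 at index 3 -> [-8, -3, 1, 9, 13, 32, 18]
Partition 4: pivot=18 at index 5 -> [-8, -3, 1, 9, 13, 18, 32]


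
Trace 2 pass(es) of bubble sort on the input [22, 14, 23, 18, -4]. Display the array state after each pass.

After pass 1: [14, 22, 18, -4, 23] (3 swaps)
After pass 2: [14, 18, -4, 22, 23] (2 swaps)
Total swaps: 5


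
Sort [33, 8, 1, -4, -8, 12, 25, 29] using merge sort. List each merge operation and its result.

Divide and conquer:
  Merge [33] + [8] -> [8, 33]
  Merge [1] + [-4] -> [-4, 1]
  Merge [8, 33] + [-4, 1] -> [-4, 1, 8, 33]
  Merge [-8] + [12] -> [-8, 12]
  Merge [25] + [29] -> [25, 29]
  Merge [-8, 12] + [25, 29] -> [-8, 12, 25, 29]
  Merge [-4, 1, 8, 33] + [-8, 12, 25, 29] -> [-8, -4, 1, 8, 12, 25, 29, 33]


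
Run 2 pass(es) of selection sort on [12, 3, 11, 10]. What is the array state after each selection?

Pass 1: Select minimum 3 at index 1, swap -> [3, 12, 11, 10]
Pass 2: Select minimum 10 at index 3, swap -> [3, 10, 11, 12]


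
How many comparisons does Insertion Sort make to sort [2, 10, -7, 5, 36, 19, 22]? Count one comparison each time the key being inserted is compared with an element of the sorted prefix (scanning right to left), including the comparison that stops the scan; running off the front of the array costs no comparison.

Insert 10: 2 <= 10 (stop) = 1 comparison(s) -> [2, 10, -7, 5, 36, 19, 22]
Insert -7: 10 > -7 (shift), 2 > -7 (shift), reached front = 2 comparison(s) -> [-7, 2, 10, 5, 36, 19, 22]
Insert 5: 10 > 5 (shift), 2 <= 5 (stop) = 2 comparison(s) -> [-7, 2, 5, 10, 36, 19, 22]
Insert 36: 10 <= 36 (stop) = 1 comparison(s) -> [-7, 2, 5, 10, 36, 19, 22]
Insert 19: 36 > 19 (shift), 10 <= 19 (stop) = 2 comparison(s) -> [-7, 2, 5, 10, 19, 36, 22]
Insert 22: 36 > 22 (shift), 19 <= 22 (stop) = 2 comparison(s) -> [-7, 2, 5, 10, 19, 22, 36]
Total comparisons: 1 + 2 + 2 + 1 + 2 + 2 = 10


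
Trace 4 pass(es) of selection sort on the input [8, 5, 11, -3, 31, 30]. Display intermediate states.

Pass 1: Select minimum -3 at index 3, swap -> [-3, 5, 11, 8, 31, 30]
Pass 2: Select minimum 5 at index 1, swap -> [-3, 5, 11, 8, 31, 30]
Pass 3: Select minimum 8 at index 3, swap -> [-3, 5, 8, 11, 31, 30]
Pass 4: Select minimum 11 at index 3, swap -> [-3, 5, 8, 11, 31, 30]


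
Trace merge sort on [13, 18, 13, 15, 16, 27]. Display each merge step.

Divide and conquer:
  Merge [18] + [13] -> [13, 18]
  Merge [13] + [13, 18] -> [13, 13, 18]
  Merge [16] + [27] -> [16, 27]
  Merge [15] + [16, 27] -> [15, 16, 27]
  Merge [13, 13, 18] + [15, 16, 27] -> [13, 13, 15, 16, 18, 27]


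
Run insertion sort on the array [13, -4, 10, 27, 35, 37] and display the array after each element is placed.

First element 13 is already 'sorted'
Insert -4: shifted 1 elements -> [-4, 13, 10, 27, 35, 37]
Insert 10: shifted 1 elements -> [-4, 10, 13, 27, 35, 37]
Insert 27: shifted 0 elements -> [-4, 10, 13, 27, 35, 37]
Insert 35: shifted 0 elements -> [-4, 10, 13, 27, 35, 37]
Insert 37: shifted 0 elements -> [-4, 10, 13, 27, 35, 37]


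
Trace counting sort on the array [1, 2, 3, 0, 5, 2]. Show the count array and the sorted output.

Count array: [1, 1, 2, 1, 0, 1]
(count[i] = number of elements equal to i)
Cumulative count: [1, 2, 4, 5, 5, 6]
Sorted: [0, 1, 2, 2, 3, 5]


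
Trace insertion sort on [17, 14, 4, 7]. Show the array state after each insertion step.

First element 17 is already 'sorted'
Insert 14: shifted 1 elements -> [14, 17, 4, 7]
Insert 4: shifted 2 elements -> [4, 14, 17, 7]
Insert 7: shifted 2 elements -> [4, 7, 14, 17]


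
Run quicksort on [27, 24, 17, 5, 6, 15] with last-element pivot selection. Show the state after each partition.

Partition 1: pivot=15 at index 2 -> [5, 6, 15, 27, 24, 17]
Partition 2: pivot=6 at index 1 -> [5, 6, 15, 27, 24, 17]
Partition 3: pivot=17 at index 3 -> [5, 6, 15, 17, 24, 27]
Partition 4: pivot=27 at index 5 -> [5, 6, 15, 17, 24, 27]


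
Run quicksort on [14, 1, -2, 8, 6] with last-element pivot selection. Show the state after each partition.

Partition 1: pivot=6 at index 2 -> [1, -2, 6, 8, 14]
Partition 2: pivot=-2 at index 0 -> [-2, 1, 6, 8, 14]
Partition 3: pivot=14 at index 4 -> [-2, 1, 6, 8, 14]


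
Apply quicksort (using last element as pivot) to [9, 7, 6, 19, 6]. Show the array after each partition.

Partition 1: pivot=6 at index 1 -> [6, 6, 9, 19, 7]
Partition 2: pivot=7 at index 2 -> [6, 6, 7, 19, 9]
Partition 3: pivot=9 at index 3 -> [6, 6, 7, 9, 19]


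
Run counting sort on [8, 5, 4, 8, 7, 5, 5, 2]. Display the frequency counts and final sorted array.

Count array: [0, 0, 1, 0, 1, 3, 0, 1, 2]
(count[i] = number of elements equal to i)
Cumulative count: [0, 0, 1, 1, 2, 5, 5, 6, 8]
Sorted: [2, 4, 5, 5, 5, 7, 8, 8]


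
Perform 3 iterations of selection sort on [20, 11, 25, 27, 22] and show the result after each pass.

Pass 1: Select minimum 11 at index 1, swap -> [11, 20, 25, 27, 22]
Pass 2: Select minimum 20 at index 1, swap -> [11, 20, 25, 27, 22]
Pass 3: Select minimum 22 at index 4, swap -> [11, 20, 22, 27, 25]


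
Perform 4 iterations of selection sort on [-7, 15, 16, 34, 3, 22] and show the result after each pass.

Pass 1: Select minimum -7 at index 0, swap -> [-7, 15, 16, 34, 3, 22]
Pass 2: Select minimum 3 at index 4, swap -> [-7, 3, 16, 34, 15, 22]
Pass 3: Select minimum 15 at index 4, swap -> [-7, 3, 15, 34, 16, 22]
Pass 4: Select minimum 16 at index 4, swap -> [-7, 3, 15, 16, 34, 22]


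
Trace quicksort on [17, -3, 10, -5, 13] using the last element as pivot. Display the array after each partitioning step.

Partition 1: pivot=13 at index 3 -> [-3, 10, -5, 13, 17]
Partition 2: pivot=-5 at index 0 -> [-5, 10, -3, 13, 17]
Partition 3: pivot=-3 at index 1 -> [-5, -3, 10, 13, 17]


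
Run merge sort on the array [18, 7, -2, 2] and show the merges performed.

Divide and conquer:
  Merge [18] + [7] -> [7, 18]
  Merge [-2] + [2] -> [-2, 2]
  Merge [7, 18] + [-2, 2] -> [-2, 2, 7, 18]


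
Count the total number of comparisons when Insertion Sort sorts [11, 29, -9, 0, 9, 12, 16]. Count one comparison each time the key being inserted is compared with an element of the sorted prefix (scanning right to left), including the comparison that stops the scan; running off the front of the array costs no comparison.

Insert 29: 11 <= 29 (stop) = 1 comparison(s) -> [11, 29, -9, 0, 9, 12, 16]
Insert -9: 29 > -9 (shift), 11 > -9 (shift), reached front = 2 comparison(s) -> [-9, 11, 29, 0, 9, 12, 16]
Insert 0: 29 > 0 (shift), 11 > 0 (shift), -9 <= 0 (stop) = 3 comparison(s) -> [-9, 0, 11, 29, 9, 12, 16]
Insert 9: 29 > 9 (shift), 11 > 9 (shift), 0 <= 9 (stop) = 3 comparison(s) -> [-9, 0, 9, 11, 29, 12, 16]
Insert 12: 29 > 12 (shift), 11 <= 12 (stop) = 2 comparison(s) -> [-9, 0, 9, 11, 12, 29, 16]
Insert 16: 29 > 16 (shift), 12 <= 16 (stop) = 2 comparison(s) -> [-9, 0, 9, 11, 12, 16, 29]
Total comparisons: 1 + 2 + 3 + 3 + 2 + 2 = 13


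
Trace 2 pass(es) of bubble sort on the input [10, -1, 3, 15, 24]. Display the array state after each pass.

After pass 1: [-1, 3, 10, 15, 24] (2 swaps)
After pass 2: [-1, 3, 10, 15, 24] (0 swaps)
Total swaps: 2


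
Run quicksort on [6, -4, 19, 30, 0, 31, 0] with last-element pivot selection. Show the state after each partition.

Partition 1: pivot=0 at index 2 -> [-4, 0, 0, 30, 6, 31, 19]
Partition 2: pivot=0 at index 1 -> [-4, 0, 0, 30, 6, 31, 19]
Partition 3: pivot=19 at index 4 -> [-4, 0, 0, 6, 19, 31, 30]
Partition 4: pivot=30 at index 5 -> [-4, 0, 0, 6, 19, 30, 31]


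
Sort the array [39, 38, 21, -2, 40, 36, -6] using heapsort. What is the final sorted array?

Build heap: [40, 39, 36, -2, 38, 21, -6]
Extract 40: [39, 38, 36, -2, -6, 21, 40]
Extract 39: [38, 21, 36, -2, -6, 39, 40]
Extract 38: [36, 21, -6, -2, 38, 39, 40]
Extract 36: [21, -2, -6, 36, 38, 39, 40]
Extract 21: [-2, -6, 21, 36, 38, 39, 40]
Extract -2: [-6, -2, 21, 36, 38, 39, 40]


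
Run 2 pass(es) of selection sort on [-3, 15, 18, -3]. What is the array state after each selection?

Pass 1: Select minimum -3 at index 0, swap -> [-3, 15, 18, -3]
Pass 2: Select minimum -3 at index 3, swap -> [-3, -3, 18, 15]


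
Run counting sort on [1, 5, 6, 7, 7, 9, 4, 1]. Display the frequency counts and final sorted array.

Count array: [0, 2, 0, 0, 1, 1, 1, 2, 0, 1]
(count[i] = number of elements equal to i)
Cumulative count: [0, 2, 2, 2, 3, 4, 5, 7, 7, 8]
Sorted: [1, 1, 4, 5, 6, 7, 7, 9]


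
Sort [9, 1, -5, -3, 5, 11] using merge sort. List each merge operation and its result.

Divide and conquer:
  Merge [1] + [-5] -> [-5, 1]
  Merge [9] + [-5, 1] -> [-5, 1, 9]
  Merge [5] + [11] -> [5, 11]
  Merge [-3] + [5, 11] -> [-3, 5, 11]
  Merge [-5, 1, 9] + [-3, 5, 11] -> [-5, -3, 1, 5, 9, 11]


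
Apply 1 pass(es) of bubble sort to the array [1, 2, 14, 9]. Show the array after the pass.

After pass 1: [1, 2, 9, 14] (1 swaps)
Total swaps: 1


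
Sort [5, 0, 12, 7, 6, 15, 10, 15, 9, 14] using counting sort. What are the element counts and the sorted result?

Count array: [1, 0, 0, 0, 0, 1, 1, 1, 0, 1, 1, 0, 1, 0, 1, 2]
(count[i] = number of elements equal to i)
Cumulative count: [1, 1, 1, 1, 1, 2, 3, 4, 4, 5, 6, 6, 7, 7, 8, 10]
Sorted: [0, 5, 6, 7, 9, 10, 12, 14, 15, 15]


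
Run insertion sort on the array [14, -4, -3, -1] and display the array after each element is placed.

First element 14 is already 'sorted'
Insert -4: shifted 1 elements -> [-4, 14, -3, -1]
Insert -3: shifted 1 elements -> [-4, -3, 14, -1]
Insert -1: shifted 1 elements -> [-4, -3, -1, 14]


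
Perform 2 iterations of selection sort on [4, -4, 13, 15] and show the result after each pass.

Pass 1: Select minimum -4 at index 1, swap -> [-4, 4, 13, 15]
Pass 2: Select minimum 4 at index 1, swap -> [-4, 4, 13, 15]


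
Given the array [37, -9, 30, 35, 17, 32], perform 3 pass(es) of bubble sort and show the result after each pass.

After pass 1: [-9, 30, 35, 17, 32, 37] (5 swaps)
After pass 2: [-9, 30, 17, 32, 35, 37] (2 swaps)
After pass 3: [-9, 17, 30, 32, 35, 37] (1 swaps)
Total swaps: 8


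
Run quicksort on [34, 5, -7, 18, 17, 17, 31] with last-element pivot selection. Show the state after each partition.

Partition 1: pivot=31 at index 5 -> [5, -7, 18, 17, 17, 31, 34]
Partition 2: pivot=17 at index 3 -> [5, -7, 17, 17, 18, 31, 34]
Partition 3: pivot=17 at index 2 -> [5, -7, 17, 17, 18, 31, 34]
Partition 4: pivot=-7 at index 0 -> [-7, 5, 17, 17, 18, 31, 34]


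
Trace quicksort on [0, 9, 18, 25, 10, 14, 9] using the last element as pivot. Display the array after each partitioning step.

Partition 1: pivot=9 at index 2 -> [0, 9, 9, 25, 10, 14, 18]
Partition 2: pivot=9 at index 1 -> [0, 9, 9, 25, 10, 14, 18]
Partition 3: pivot=18 at index 5 -> [0, 9, 9, 10, 14, 18, 25]
Partition 4: pivot=14 at index 4 -> [0, 9, 9, 10, 14, 18, 25]


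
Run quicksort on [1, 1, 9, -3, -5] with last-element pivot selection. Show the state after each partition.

Partition 1: pivot=-5 at index 0 -> [-5, 1, 9, -3, 1]
Partition 2: pivot=1 at index 3 -> [-5, 1, -3, 1, 9]
Partition 3: pivot=-3 at index 1 -> [-5, -3, 1, 1, 9]


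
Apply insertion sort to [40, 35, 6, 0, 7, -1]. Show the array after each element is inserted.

First element 40 is already 'sorted'
Insert 35: shifted 1 elements -> [35, 40, 6, 0, 7, -1]
Insert 6: shifted 2 elements -> [6, 35, 40, 0, 7, -1]
Insert 0: shifted 3 elements -> [0, 6, 35, 40, 7, -1]
Insert 7: shifted 2 elements -> [0, 6, 7, 35, 40, -1]
Insert -1: shifted 5 elements -> [-1, 0, 6, 7, 35, 40]


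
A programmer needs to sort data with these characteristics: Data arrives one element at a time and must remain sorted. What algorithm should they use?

Best choice: Insertion sort
Reason: Insertion sort naturally handles online/streaming input by inserting each new element into sorted position


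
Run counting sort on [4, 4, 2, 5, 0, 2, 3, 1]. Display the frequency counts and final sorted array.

Count array: [1, 1, 2, 1, 2, 1]
(count[i] = number of elements equal to i)
Cumulative count: [1, 2, 4, 5, 7, 8]
Sorted: [0, 1, 2, 2, 3, 4, 4, 5]


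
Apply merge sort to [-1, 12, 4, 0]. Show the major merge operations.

Divide and conquer:
  Merge [-1] + [12] -> [-1, 12]
  Merge [4] + [0] -> [0, 4]
  Merge [-1, 12] + [0, 4] -> [-1, 0, 4, 12]


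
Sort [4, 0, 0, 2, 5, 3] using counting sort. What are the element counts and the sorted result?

Count array: [2, 0, 1, 1, 1, 1]
(count[i] = number of elements equal to i)
Cumulative count: [2, 2, 3, 4, 5, 6]
Sorted: [0, 0, 2, 3, 4, 5]


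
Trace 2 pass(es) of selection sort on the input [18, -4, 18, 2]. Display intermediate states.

Pass 1: Select minimum -4 at index 1, swap -> [-4, 18, 18, 2]
Pass 2: Select minimum 2 at index 3, swap -> [-4, 2, 18, 18]


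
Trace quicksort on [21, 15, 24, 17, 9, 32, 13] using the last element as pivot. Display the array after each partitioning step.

Partition 1: pivot=13 at index 1 -> [9, 13, 24, 17, 21, 32, 15]
Partition 2: pivot=15 at index 2 -> [9, 13, 15, 17, 21, 32, 24]
Partition 3: pivot=24 at index 5 -> [9, 13, 15, 17, 21, 24, 32]
Partition 4: pivot=21 at index 4 -> [9, 13, 15, 17, 21, 24, 32]


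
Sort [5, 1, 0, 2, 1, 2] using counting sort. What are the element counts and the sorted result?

Count array: [1, 2, 2, 0, 0, 1]
(count[i] = number of elements equal to i)
Cumulative count: [1, 3, 5, 5, 5, 6]
Sorted: [0, 1, 1, 2, 2, 5]


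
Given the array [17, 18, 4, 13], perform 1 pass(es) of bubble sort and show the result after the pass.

After pass 1: [17, 4, 13, 18] (2 swaps)
Total swaps: 2


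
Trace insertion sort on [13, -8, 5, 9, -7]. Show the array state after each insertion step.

First element 13 is already 'sorted'
Insert -8: shifted 1 elements -> [-8, 13, 5, 9, -7]
Insert 5: shifted 1 elements -> [-8, 5, 13, 9, -7]
Insert 9: shifted 1 elements -> [-8, 5, 9, 13, -7]
Insert -7: shifted 3 elements -> [-8, -7, 5, 9, 13]


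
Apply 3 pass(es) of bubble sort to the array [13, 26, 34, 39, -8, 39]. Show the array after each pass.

After pass 1: [13, 26, 34, -8, 39, 39] (1 swaps)
After pass 2: [13, 26, -8, 34, 39, 39] (1 swaps)
After pass 3: [13, -8, 26, 34, 39, 39] (1 swaps)
Total swaps: 3


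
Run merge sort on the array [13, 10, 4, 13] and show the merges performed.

Divide and conquer:
  Merge [13] + [10] -> [10, 13]
  Merge [4] + [13] -> [4, 13]
  Merge [10, 13] + [4, 13] -> [4, 10, 13, 13]


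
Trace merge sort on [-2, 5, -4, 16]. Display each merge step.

Divide and conquer:
  Merge [-2] + [5] -> [-2, 5]
  Merge [-4] + [16] -> [-4, 16]
  Merge [-2, 5] + [-4, 16] -> [-4, -2, 5, 16]


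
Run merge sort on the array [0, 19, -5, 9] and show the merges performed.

Divide and conquer:
  Merge [0] + [19] -> [0, 19]
  Merge [-5] + [9] -> [-5, 9]
  Merge [0, 19] + [-5, 9] -> [-5, 0, 9, 19]


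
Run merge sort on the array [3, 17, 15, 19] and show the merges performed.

Divide and conquer:
  Merge [3] + [17] -> [3, 17]
  Merge [15] + [19] -> [15, 19]
  Merge [3, 17] + [15, 19] -> [3, 15, 17, 19]


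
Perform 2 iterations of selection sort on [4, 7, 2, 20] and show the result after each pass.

Pass 1: Select minimum 2 at index 2, swap -> [2, 7, 4, 20]
Pass 2: Select minimum 4 at index 2, swap -> [2, 4, 7, 20]


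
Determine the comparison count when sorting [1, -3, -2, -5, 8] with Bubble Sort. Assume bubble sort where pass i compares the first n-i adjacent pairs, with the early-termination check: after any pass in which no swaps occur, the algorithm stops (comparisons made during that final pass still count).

Pass 1: compare adjacent pairs (0,1)..(3,4) = 4 comparison(s), 3 swap(s) -> [-3, -2, -5, 1, 8]
Pass 2: compare adjacent pairs (0,1)..(2,3) = 3 comparison(s), 1 swap(s) -> [-3, -5, -2, 1, 8]
Pass 3: compare adjacent pairs (0,1)..(1,2) = 2 comparison(s), 1 swap(s) -> [-5, -3, -2, 1, 8]
Pass 4: compare adjacent pairs (0,1)..(0,1) = 1 comparison(s), 0 swap(s) -> [-5, -3, -2, 1, 8]
No swaps in this pass, so bubble sort stops here.
Total comparisons: 4 + 3 + 2 + 1 = 10


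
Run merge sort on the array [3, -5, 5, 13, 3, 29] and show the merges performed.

Divide and conquer:
  Merge [-5] + [5] -> [-5, 5]
  Merge [3] + [-5, 5] -> [-5, 3, 5]
  Merge [3] + [29] -> [3, 29]
  Merge [13] + [3, 29] -> [3, 13, 29]
  Merge [-5, 3, 5] + [3, 13, 29] -> [-5, 3, 3, 5, 13, 29]


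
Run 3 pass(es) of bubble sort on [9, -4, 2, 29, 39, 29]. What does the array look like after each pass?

After pass 1: [-4, 2, 9, 29, 29, 39] (3 swaps)
After pass 2: [-4, 2, 9, 29, 29, 39] (0 swaps)
After pass 3: [-4, 2, 9, 29, 29, 39] (0 swaps)
Total swaps: 3


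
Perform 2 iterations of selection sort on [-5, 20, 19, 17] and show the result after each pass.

Pass 1: Select minimum -5 at index 0, swap -> [-5, 20, 19, 17]
Pass 2: Select minimum 17 at index 3, swap -> [-5, 17, 19, 20]


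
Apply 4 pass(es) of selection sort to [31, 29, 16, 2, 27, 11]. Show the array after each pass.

Pass 1: Select minimum 2 at index 3, swap -> [2, 29, 16, 31, 27, 11]
Pass 2: Select minimum 11 at index 5, swap -> [2, 11, 16, 31, 27, 29]
Pass 3: Select minimum 16 at index 2, swap -> [2, 11, 16, 31, 27, 29]
Pass 4: Select minimum 27 at index 4, swap -> [2, 11, 16, 27, 31, 29]


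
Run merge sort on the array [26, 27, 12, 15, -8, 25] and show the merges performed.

Divide and conquer:
  Merge [27] + [12] -> [12, 27]
  Merge [26] + [12, 27] -> [12, 26, 27]
  Merge [-8] + [25] -> [-8, 25]
  Merge [15] + [-8, 25] -> [-8, 15, 25]
  Merge [12, 26, 27] + [-8, 15, 25] -> [-8, 12, 15, 25, 26, 27]


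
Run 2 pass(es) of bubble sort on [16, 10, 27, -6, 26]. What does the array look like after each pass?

After pass 1: [10, 16, -6, 26, 27] (3 swaps)
After pass 2: [10, -6, 16, 26, 27] (1 swaps)
Total swaps: 4


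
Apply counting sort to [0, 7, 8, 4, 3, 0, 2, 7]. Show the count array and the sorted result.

Count array: [2, 0, 1, 1, 1, 0, 0, 2, 1]
(count[i] = number of elements equal to i)
Cumulative count: [2, 2, 3, 4, 5, 5, 5, 7, 8]
Sorted: [0, 0, 2, 3, 4, 7, 7, 8]


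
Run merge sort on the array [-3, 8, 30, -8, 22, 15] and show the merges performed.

Divide and conquer:
  Merge [8] + [30] -> [8, 30]
  Merge [-3] + [8, 30] -> [-3, 8, 30]
  Merge [22] + [15] -> [15, 22]
  Merge [-8] + [15, 22] -> [-8, 15, 22]
  Merge [-3, 8, 30] + [-8, 15, 22] -> [-8, -3, 8, 15, 22, 30]


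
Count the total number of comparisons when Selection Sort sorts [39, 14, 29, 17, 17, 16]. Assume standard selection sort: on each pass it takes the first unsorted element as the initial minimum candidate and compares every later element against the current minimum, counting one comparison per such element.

Pass 1: scan indices 1..5 for the minimum = 5 comparison(s); min is 14, place at index 0 -> [14, 39, 29, 17, 17, 16]
Pass 2: scan indices 2..5 for the minimum = 4 comparison(s); min is 16, place at index 1 -> [14, 16, 29, 17, 17, 39]
Pass 3: scan indices 3..5 for the minimum = 3 comparison(s); min is 17, place at index 2 -> [14, 16, 17, 29, 17, 39]
Pass 4: scan indices 4..5 for the minimum = 2 comparison(s); min is 17, place at index 3 -> [14, 16, 17, 17, 29, 39]
Pass 5: scan indices 5..5 for the minimum = 1 comparison(s); min is 29, place at index 4 -> [14, 16, 17, 17, 29, 39]
Selection sort always scans the whole unsorted suffix, so the count is (n-1) + (n-2) + ... + 1 = n(n-1)/2 = 6*5/2 = 15 regardless of the input order.
Total comparisons: 5 + 4 + 3 + 2 + 1 = 15


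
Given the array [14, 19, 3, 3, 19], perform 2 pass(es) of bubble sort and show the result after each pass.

After pass 1: [14, 3, 3, 19, 19] (2 swaps)
After pass 2: [3, 3, 14, 19, 19] (2 swaps)
Total swaps: 4


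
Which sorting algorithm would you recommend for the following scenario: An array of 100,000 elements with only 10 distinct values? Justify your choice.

Best choice: 3-way quicksort or Counting sort
Reason: 3-way (Dutch national flag) partitioning groups every copy of the pivot together, so with only d=10 distinct keys quicksort finishes in O(n log d) expected time, which is effectively linear; counting sort runs in O(n + k) where k is the size of the key range (not the number of distinct values), so it is linear when the 10 values are integers drawn from a small known range


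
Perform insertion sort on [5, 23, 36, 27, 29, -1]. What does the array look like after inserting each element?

First element 5 is already 'sorted'
Insert 23: shifted 0 elements -> [5, 23, 36, 27, 29, -1]
Insert 36: shifted 0 elements -> [5, 23, 36, 27, 29, -1]
Insert 27: shifted 1 elements -> [5, 23, 27, 36, 29, -1]
Insert 29: shifted 1 elements -> [5, 23, 27, 29, 36, -1]
Insert -1: shifted 5 elements -> [-1, 5, 23, 27, 29, 36]


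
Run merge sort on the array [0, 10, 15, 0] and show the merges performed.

Divide and conquer:
  Merge [0] + [10] -> [0, 10]
  Merge [15] + [0] -> [0, 15]
  Merge [0, 10] + [0, 15] -> [0, 0, 10, 15]


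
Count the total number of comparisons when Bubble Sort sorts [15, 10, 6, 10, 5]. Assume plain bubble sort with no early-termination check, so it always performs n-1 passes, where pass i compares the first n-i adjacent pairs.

Pass 1: compare adjacent pairs (0,1)..(3,4) = 4 comparison(s), 4 swap(s) -> [10, 6, 10, 5, 15]
Pass 2: compare adjacent pairs (0,1)..(2,3) = 3 comparison(s), 2 swap(s) -> [6, 10, 5, 10, 15]
Pass 3: compare adjacent pairs (0,1)..(1,2) = 2 comparison(s), 1 swap(s) -> [6, 5, 10, 10, 15]
Pass 4: compare adjacent pairs (0,1)..(0,1) = 1 comparison(s), 1 swap(s) -> [5, 6, 10, 10, 15]
Total comparisons: 4 + 3 + 2 + 1 = 10


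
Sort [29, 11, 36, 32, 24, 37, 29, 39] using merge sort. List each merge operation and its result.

Divide and conquer:
  Merge [29] + [11] -> [11, 29]
  Merge [36] + [32] -> [32, 36]
  Merge [11, 29] + [32, 36] -> [11, 29, 32, 36]
  Merge [24] + [37] -> [24, 37]
  Merge [29] + [39] -> [29, 39]
  Merge [24, 37] + [29, 39] -> [24, 29, 37, 39]
  Merge [11, 29, 32, 36] + [24, 29, 37, 39] -> [11, 24, 29, 29, 32, 36, 37, 39]


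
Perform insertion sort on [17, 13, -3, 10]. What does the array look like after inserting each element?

First element 17 is already 'sorted'
Insert 13: shifted 1 elements -> [13, 17, -3, 10]
Insert -3: shifted 2 elements -> [-3, 13, 17, 10]
Insert 10: shifted 2 elements -> [-3, 10, 13, 17]


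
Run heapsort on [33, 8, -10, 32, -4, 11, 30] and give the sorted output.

Build heap: [33, 32, 30, 8, -4, 11, -10]
Extract 33: [32, 8, 30, -10, -4, 11, 33]
Extract 32: [30, 8, 11, -10, -4, 32, 33]
Extract 30: [11, 8, -4, -10, 30, 32, 33]
Extract 11: [8, -10, -4, 11, 30, 32, 33]
Extract 8: [-4, -10, 8, 11, 30, 32, 33]
Extract -4: [-10, -4, 8, 11, 30, 32, 33]


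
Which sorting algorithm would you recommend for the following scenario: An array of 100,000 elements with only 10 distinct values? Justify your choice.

Best choice: 3-way quicksort or Counting sort
Reason: 3-way (Dutch national flag) partitioning groups every copy of the pivot together, so with only d=10 distinct keys quicksort finishes in O(n log d) expected time, which is effectively linear; counting sort runs in O(n + k) where k is the size of the key range (not the number of distinct values), so it is linear when the 10 values are integers drawn from a small known range


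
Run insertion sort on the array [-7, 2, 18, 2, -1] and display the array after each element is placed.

First element -7 is already 'sorted'
Insert 2: shifted 0 elements -> [-7, 2, 18, 2, -1]
Insert 18: shifted 0 elements -> [-7, 2, 18, 2, -1]
Insert 2: shifted 1 elements -> [-7, 2, 2, 18, -1]
Insert -1: shifted 3 elements -> [-7, -1, 2, 2, 18]


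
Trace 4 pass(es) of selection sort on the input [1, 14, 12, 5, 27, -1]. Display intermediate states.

Pass 1: Select minimum -1 at index 5, swap -> [-1, 14, 12, 5, 27, 1]
Pass 2: Select minimum 1 at index 5, swap -> [-1, 1, 12, 5, 27, 14]
Pass 3: Select minimum 5 at index 3, swap -> [-1, 1, 5, 12, 27, 14]
Pass 4: Select minimum 12 at index 3, swap -> [-1, 1, 5, 12, 27, 14]


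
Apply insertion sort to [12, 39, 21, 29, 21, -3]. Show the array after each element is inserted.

First element 12 is already 'sorted'
Insert 39: shifted 0 elements -> [12, 39, 21, 29, 21, -3]
Insert 21: shifted 1 elements -> [12, 21, 39, 29, 21, -3]
Insert 29: shifted 1 elements -> [12, 21, 29, 39, 21, -3]
Insert 21: shifted 2 elements -> [12, 21, 21, 29, 39, -3]
Insert -3: shifted 5 elements -> [-3, 12, 21, 21, 29, 39]


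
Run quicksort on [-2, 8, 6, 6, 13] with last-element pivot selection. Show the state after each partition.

Partition 1: pivot=13 at index 4 -> [-2, 8, 6, 6, 13]
Partition 2: pivot=6 at index 2 -> [-2, 6, 6, 8, 13]
Partition 3: pivot=6 at index 1 -> [-2, 6, 6, 8, 13]


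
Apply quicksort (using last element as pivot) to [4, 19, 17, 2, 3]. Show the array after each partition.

Partition 1: pivot=3 at index 1 -> [2, 3, 17, 4, 19]
Partition 2: pivot=19 at index 4 -> [2, 3, 17, 4, 19]
Partition 3: pivot=4 at index 2 -> [2, 3, 4, 17, 19]


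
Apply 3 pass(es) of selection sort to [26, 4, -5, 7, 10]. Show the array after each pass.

Pass 1: Select minimum -5 at index 2, swap -> [-5, 4, 26, 7, 10]
Pass 2: Select minimum 4 at index 1, swap -> [-5, 4, 26, 7, 10]
Pass 3: Select minimum 7 at index 3, swap -> [-5, 4, 7, 26, 10]


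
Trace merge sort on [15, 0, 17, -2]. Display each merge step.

Divide and conquer:
  Merge [15] + [0] -> [0, 15]
  Merge [17] + [-2] -> [-2, 17]
  Merge [0, 15] + [-2, 17] -> [-2, 0, 15, 17]


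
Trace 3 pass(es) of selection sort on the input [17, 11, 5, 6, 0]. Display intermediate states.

Pass 1: Select minimum 0 at index 4, swap -> [0, 11, 5, 6, 17]
Pass 2: Select minimum 5 at index 2, swap -> [0, 5, 11, 6, 17]
Pass 3: Select minimum 6 at index 3, swap -> [0, 5, 6, 11, 17]


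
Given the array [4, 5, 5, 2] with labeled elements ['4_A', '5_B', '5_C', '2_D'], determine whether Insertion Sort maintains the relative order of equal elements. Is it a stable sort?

Trace Insertion Sort on the labeled array (the key is the number; the letter only tracks identity):
  Insert 5_B at index 1: [4_A, 5_B, 5_C, 2_D]
  Insert 5_C at index 2: [4_A, 5_B, 5_C, 2_D]
  Insert 2_D at index 0: [2_D, 4_A, 5_B, 5_C]
Final order: [2_D, 4_A, 5_B, 5_C]
Equal keys:
  value 5: originally 5_B, 5_C; after sorting 5_B, 5_C -> order preserved
All equal keys kept their original relative order. Insertion Sort is stable: elements are shifted only while they are strictly greater than the key, so a key is inserted after any equal elements already placed.
Answer: Stable


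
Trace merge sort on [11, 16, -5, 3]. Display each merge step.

Divide and conquer:
  Merge [11] + [16] -> [11, 16]
  Merge [-5] + [3] -> [-5, 3]
  Merge [11, 16] + [-5, 3] -> [-5, 3, 11, 16]


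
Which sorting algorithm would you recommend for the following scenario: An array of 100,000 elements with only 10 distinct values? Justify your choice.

Best choice: 3-way quicksort or Counting sort
Reason: 3-way (Dutch national flag) partitioning groups every copy of the pivot together, so with only d=10 distinct keys quicksort finishes in O(n log d) expected time, which is effectively linear; counting sort runs in O(n + k) where k is the size of the key range (not the number of distinct values), so it is linear when the 10 values are integers drawn from a small known range


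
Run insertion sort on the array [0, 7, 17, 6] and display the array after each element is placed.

First element 0 is already 'sorted'
Insert 7: shifted 0 elements -> [0, 7, 17, 6]
Insert 17: shifted 0 elements -> [0, 7, 17, 6]
Insert 6: shifted 2 elements -> [0, 6, 7, 17]


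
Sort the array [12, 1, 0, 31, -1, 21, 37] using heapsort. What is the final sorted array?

Build heap: [37, 31, 21, 1, -1, 12, 0]
Extract 37: [31, 1, 21, 0, -1, 12, 37]
Extract 31: [21, 1, 12, 0, -1, 31, 37]
Extract 21: [12, 1, -1, 0, 21, 31, 37]
Extract 12: [1, 0, -1, 12, 21, 31, 37]
Extract 1: [0, -1, 1, 12, 21, 31, 37]
Extract 0: [-1, 0, 1, 12, 21, 31, 37]


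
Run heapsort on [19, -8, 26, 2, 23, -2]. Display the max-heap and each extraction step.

Build heap: [26, 23, 19, 2, -8, -2]
Extract 26: [23, 2, 19, -2, -8, 26]
Extract 23: [19, 2, -8, -2, 23, 26]
Extract 19: [2, -2, -8, 19, 23, 26]
Extract 2: [-2, -8, 2, 19, 23, 26]
Extract -2: [-8, -2, 2, 19, 23, 26]


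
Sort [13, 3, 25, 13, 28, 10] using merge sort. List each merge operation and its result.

Divide and conquer:
  Merge [3] + [25] -> [3, 25]
  Merge [13] + [3, 25] -> [3, 13, 25]
  Merge [28] + [10] -> [10, 28]
  Merge [13] + [10, 28] -> [10, 13, 28]
  Merge [3, 13, 25] + [10, 13, 28] -> [3, 10, 13, 13, 25, 28]


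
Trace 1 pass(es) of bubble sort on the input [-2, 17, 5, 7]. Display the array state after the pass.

After pass 1: [-2, 5, 7, 17] (2 swaps)
Total swaps: 2


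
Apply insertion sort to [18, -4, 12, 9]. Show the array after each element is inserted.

First element 18 is already 'sorted'
Insert -4: shifted 1 elements -> [-4, 18, 12, 9]
Insert 12: shifted 1 elements -> [-4, 12, 18, 9]
Insert 9: shifted 2 elements -> [-4, 9, 12, 18]


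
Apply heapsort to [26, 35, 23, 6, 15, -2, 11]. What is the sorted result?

Build heap: [35, 26, 23, 6, 15, -2, 11]
Extract 35: [26, 15, 23, 6, 11, -2, 35]
Extract 26: [23, 15, -2, 6, 11, 26, 35]
Extract 23: [15, 11, -2, 6, 23, 26, 35]
Extract 15: [11, 6, -2, 15, 23, 26, 35]
Extract 11: [6, -2, 11, 15, 23, 26, 35]
Extract 6: [-2, 6, 11, 15, 23, 26, 35]


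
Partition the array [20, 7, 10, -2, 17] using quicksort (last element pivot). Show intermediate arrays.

Partition 1: pivot=17 at index 3 -> [7, 10, -2, 17, 20]
Partition 2: pivot=-2 at index 0 -> [-2, 10, 7, 17, 20]
Partition 3: pivot=7 at index 1 -> [-2, 7, 10, 17, 20]


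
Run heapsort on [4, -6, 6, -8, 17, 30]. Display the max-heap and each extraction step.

Build heap: [30, 17, 6, -8, -6, 4]
Extract 30: [17, 4, 6, -8, -6, 30]
Extract 17: [6, 4, -6, -8, 17, 30]
Extract 6: [4, -8, -6, 6, 17, 30]
Extract 4: [-6, -8, 4, 6, 17, 30]
Extract -6: [-8, -6, 4, 6, 17, 30]


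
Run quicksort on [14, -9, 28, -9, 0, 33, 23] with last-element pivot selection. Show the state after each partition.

Partition 1: pivot=23 at index 4 -> [14, -9, -9, 0, 23, 33, 28]
Partition 2: pivot=0 at index 2 -> [-9, -9, 0, 14, 23, 33, 28]
Partition 3: pivot=-9 at index 1 -> [-9, -9, 0, 14, 23, 33, 28]
Partition 4: pivot=28 at index 5 -> [-9, -9, 0, 14, 23, 28, 33]


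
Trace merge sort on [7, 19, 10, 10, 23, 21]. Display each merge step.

Divide and conquer:
  Merge [19] + [10] -> [10, 19]
  Merge [7] + [10, 19] -> [7, 10, 19]
  Merge [23] + [21] -> [21, 23]
  Merge [10] + [21, 23] -> [10, 21, 23]
  Merge [7, 10, 19] + [10, 21, 23] -> [7, 10, 10, 19, 21, 23]


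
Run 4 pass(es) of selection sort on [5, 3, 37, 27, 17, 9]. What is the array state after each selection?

Pass 1: Select minimum 3 at index 1, swap -> [3, 5, 37, 27, 17, 9]
Pass 2: Select minimum 5 at index 1, swap -> [3, 5, 37, 27, 17, 9]
Pass 3: Select minimum 9 at index 5, swap -> [3, 5, 9, 27, 17, 37]
Pass 4: Select minimum 17 at index 4, swap -> [3, 5, 9, 17, 27, 37]


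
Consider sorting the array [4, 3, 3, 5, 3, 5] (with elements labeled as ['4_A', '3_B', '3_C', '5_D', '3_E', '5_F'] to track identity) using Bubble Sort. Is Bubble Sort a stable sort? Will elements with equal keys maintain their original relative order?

Trace Bubble Sort on the labeled array (the key is the number; the letter only tracks identity):
  After pass 1: [3_B, 3_C, 4_A, 3_E, 5_D, 5_F]
  After pass 2: [3_B, 3_C, 3_E, 4_A, 5_D, 5_F]
  After pass 3: [3_B, 3_C, 3_E, 4_A, 5_D, 5_F] (no swaps, done)
Final order: [3_B, 3_C, 3_E, 4_A, 5_D, 5_F]
Equal keys:
  value 3: originally 3_B, 3_C, 3_E; after sorting 3_B, 3_C, 3_E -> order preserved
  value 5: originally 5_D, 5_F; after sorting 5_D, 5_F -> order preserved
All equal keys kept their original relative order. Bubble Sort is stable: it only swaps adjacent elements when the left one is strictly greater, so equal keys never move past each other.
Answer: Stable


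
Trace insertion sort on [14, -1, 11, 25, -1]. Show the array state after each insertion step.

First element 14 is already 'sorted'
Insert -1: shifted 1 elements -> [-1, 14, 11, 25, -1]
Insert 11: shifted 1 elements -> [-1, 11, 14, 25, -1]
Insert 25: shifted 0 elements -> [-1, 11, 14, 25, -1]
Insert -1: shifted 3 elements -> [-1, -1, 11, 14, 25]


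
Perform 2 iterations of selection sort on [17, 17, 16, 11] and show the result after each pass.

Pass 1: Select minimum 11 at index 3, swap -> [11, 17, 16, 17]
Pass 2: Select minimum 16 at index 2, swap -> [11, 16, 17, 17]


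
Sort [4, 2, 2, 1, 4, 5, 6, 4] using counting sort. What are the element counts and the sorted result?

Count array: [0, 1, 2, 0, 3, 1, 1]
(count[i] = number of elements equal to i)
Cumulative count: [0, 1, 3, 3, 6, 7, 8]
Sorted: [1, 2, 2, 4, 4, 4, 5, 6]


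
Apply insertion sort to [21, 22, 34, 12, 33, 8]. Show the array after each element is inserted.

First element 21 is already 'sorted'
Insert 22: shifted 0 elements -> [21, 22, 34, 12, 33, 8]
Insert 34: shifted 0 elements -> [21, 22, 34, 12, 33, 8]
Insert 12: shifted 3 elements -> [12, 21, 22, 34, 33, 8]
Insert 33: shifted 1 elements -> [12, 21, 22, 33, 34, 8]
Insert 8: shifted 5 elements -> [8, 12, 21, 22, 33, 34]


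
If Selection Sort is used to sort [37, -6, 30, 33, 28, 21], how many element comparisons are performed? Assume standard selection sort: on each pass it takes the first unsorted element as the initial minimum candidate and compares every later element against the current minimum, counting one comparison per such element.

Pass 1: scan indices 1..5 for the minimum = 5 comparison(s); min is -6, place at index 0 -> [-6, 37, 30, 33, 28, 21]
Pass 2: scan indices 2..5 for the minimum = 4 comparison(s); min is 21, place at index 1 -> [-6, 21, 30, 33, 28, 37]
Pass 3: scan indices 3..5 for the minimum = 3 comparison(s); min is 28, place at index 2 -> [-6, 21, 28, 33, 30, 37]
Pass 4: scan indices 4..5 for the minimum = 2 comparison(s); min is 30, place at index 3 -> [-6, 21, 28, 30, 33, 37]
Pass 5: scan indices 5..5 for the minimum = 1 comparison(s); min is 33, place at index 4 -> [-6, 21, 28, 30, 33, 37]
Selection sort always scans the whole unsorted suffix, so the count is (n-1) + (n-2) + ... + 1 = n(n-1)/2 = 6*5/2 = 15 regardless of the input order.
Total comparisons: 5 + 4 + 3 + 2 + 1 = 15


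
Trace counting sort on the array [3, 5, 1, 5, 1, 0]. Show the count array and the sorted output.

Count array: [1, 2, 0, 1, 0, 2]
(count[i] = number of elements equal to i)
Cumulative count: [1, 3, 3, 4, 4, 6]
Sorted: [0, 1, 1, 3, 5, 5]


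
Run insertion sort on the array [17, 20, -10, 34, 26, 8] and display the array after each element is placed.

First element 17 is already 'sorted'
Insert 20: shifted 0 elements -> [17, 20, -10, 34, 26, 8]
Insert -10: shifted 2 elements -> [-10, 17, 20, 34, 26, 8]
Insert 34: shifted 0 elements -> [-10, 17, 20, 34, 26, 8]
Insert 26: shifted 1 elements -> [-10, 17, 20, 26, 34, 8]
Insert 8: shifted 4 elements -> [-10, 8, 17, 20, 26, 34]


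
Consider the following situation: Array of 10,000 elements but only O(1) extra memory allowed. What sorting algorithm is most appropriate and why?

Best choice: Heapsort
Reason: Heapsort rearranges the array in place using O(1) auxiliary space and still guarantees O(n log n) time; quicksort partitions in place but needs Theta(log n) stack space for recursion (O(n) in the worst case), and mergesort requires O(n) auxiliary space


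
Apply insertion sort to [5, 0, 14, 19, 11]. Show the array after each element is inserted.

First element 5 is already 'sorted'
Insert 0: shifted 1 elements -> [0, 5, 14, 19, 11]
Insert 14: shifted 0 elements -> [0, 5, 14, 19, 11]
Insert 19: shifted 0 elements -> [0, 5, 14, 19, 11]
Insert 11: shifted 2 elements -> [0, 5, 11, 14, 19]


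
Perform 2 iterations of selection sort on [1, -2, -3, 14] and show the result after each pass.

Pass 1: Select minimum -3 at index 2, swap -> [-3, -2, 1, 14]
Pass 2: Select minimum -2 at index 1, swap -> [-3, -2, 1, 14]


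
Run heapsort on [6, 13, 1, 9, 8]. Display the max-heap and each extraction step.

Build heap: [13, 9, 1, 6, 8]
Extract 13: [9, 8, 1, 6, 13]
Extract 9: [8, 6, 1, 9, 13]
Extract 8: [6, 1, 8, 9, 13]
Extract 6: [1, 6, 8, 9, 13]


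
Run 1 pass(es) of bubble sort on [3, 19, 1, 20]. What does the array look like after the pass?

After pass 1: [3, 1, 19, 20] (1 swaps)
Total swaps: 1


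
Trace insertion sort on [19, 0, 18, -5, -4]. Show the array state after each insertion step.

First element 19 is already 'sorted'
Insert 0: shifted 1 elements -> [0, 19, 18, -5, -4]
Insert 18: shifted 1 elements -> [0, 18, 19, -5, -4]
Insert -5: shifted 3 elements -> [-5, 0, 18, 19, -4]
Insert -4: shifted 3 elements -> [-5, -4, 0, 18, 19]


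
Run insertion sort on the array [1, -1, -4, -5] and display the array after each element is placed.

First element 1 is already 'sorted'
Insert -1: shifted 1 elements -> [-1, 1, -4, -5]
Insert -4: shifted 2 elements -> [-4, -1, 1, -5]
Insert -5: shifted 3 elements -> [-5, -4, -1, 1]


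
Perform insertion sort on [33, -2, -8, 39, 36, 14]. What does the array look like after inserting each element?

First element 33 is already 'sorted'
Insert -2: shifted 1 elements -> [-2, 33, -8, 39, 36, 14]
Insert -8: shifted 2 elements -> [-8, -2, 33, 39, 36, 14]
Insert 39: shifted 0 elements -> [-8, -2, 33, 39, 36, 14]
Insert 36: shifted 1 elements -> [-8, -2, 33, 36, 39, 14]
Insert 14: shifted 3 elements -> [-8, -2, 14, 33, 36, 39]


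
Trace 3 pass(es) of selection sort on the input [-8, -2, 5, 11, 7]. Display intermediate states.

Pass 1: Select minimum -8 at index 0, swap -> [-8, -2, 5, 11, 7]
Pass 2: Select minimum -2 at index 1, swap -> [-8, -2, 5, 11, 7]
Pass 3: Select minimum 5 at index 2, swap -> [-8, -2, 5, 11, 7]


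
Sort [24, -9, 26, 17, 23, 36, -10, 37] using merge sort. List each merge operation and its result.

Divide and conquer:
  Merge [24] + [-9] -> [-9, 24]
  Merge [26] + [17] -> [17, 26]
  Merge [-9, 24] + [17, 26] -> [-9, 17, 24, 26]
  Merge [23] + [36] -> [23, 36]
  Merge [-10] + [37] -> [-10, 37]
  Merge [23, 36] + [-10, 37] -> [-10, 23, 36, 37]
  Merge [-9, 17, 24, 26] + [-10, 23, 36, 37] -> [-10, -9, 17, 23, 24, 26, 36, 37]


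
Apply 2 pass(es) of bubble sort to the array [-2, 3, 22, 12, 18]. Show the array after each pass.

After pass 1: [-2, 3, 12, 18, 22] (2 swaps)
After pass 2: [-2, 3, 12, 18, 22] (0 swaps)
Total swaps: 2
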